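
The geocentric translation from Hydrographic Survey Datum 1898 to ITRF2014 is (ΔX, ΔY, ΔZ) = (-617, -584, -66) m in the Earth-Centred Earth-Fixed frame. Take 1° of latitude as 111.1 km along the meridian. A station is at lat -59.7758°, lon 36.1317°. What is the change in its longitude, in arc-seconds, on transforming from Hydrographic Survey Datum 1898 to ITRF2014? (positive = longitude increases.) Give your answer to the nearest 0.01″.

sin φ = -0.864062, cos φ = 0.503385, sin λ = 0.589643, cos λ = 0.807664.
East component: ΔE = −sin λ·ΔX + cos λ·ΔY = −(0.589643)(-617) + (0.807664)(-584) = -107.87 m.
1° of latitude spans 111100 m; at latitude φ, 1° of longitude spans that × cos φ = 55926.1 m, so Δλ = -107.87 / 55926.1 × 3600 = -6.943″.

Δλ = -6.94″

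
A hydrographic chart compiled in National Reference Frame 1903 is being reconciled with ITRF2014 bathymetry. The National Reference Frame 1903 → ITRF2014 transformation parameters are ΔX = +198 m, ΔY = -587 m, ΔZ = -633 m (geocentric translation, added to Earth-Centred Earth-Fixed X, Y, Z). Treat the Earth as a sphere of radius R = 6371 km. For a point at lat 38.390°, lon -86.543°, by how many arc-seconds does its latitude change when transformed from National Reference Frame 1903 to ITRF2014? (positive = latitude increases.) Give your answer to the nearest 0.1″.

Δφ = -28.1″

sin φ = 0.621011, cos φ = 0.783802, sin λ = -0.998180, cos λ = 0.060299.
North component: ΔN = −sin φ cos λ·ΔX − sin φ sin λ·ΔY + cos φ·ΔZ = −(0.621011)(0.060299)(198) − (0.621011)(-0.998180)(-587) + (0.783802)(-633) = -867.43 m.
1° of latitude spans πR/180 = 111195 m, so Δφ = -867.43 / 111195 × 3600 = -28.084″.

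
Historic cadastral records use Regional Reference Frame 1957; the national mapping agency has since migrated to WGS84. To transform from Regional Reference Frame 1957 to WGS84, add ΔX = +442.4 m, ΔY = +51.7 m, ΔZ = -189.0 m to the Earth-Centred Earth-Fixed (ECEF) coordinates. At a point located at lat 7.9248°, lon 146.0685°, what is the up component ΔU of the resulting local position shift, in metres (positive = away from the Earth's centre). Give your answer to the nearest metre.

ΔU = -361 m

At φ = 7.9248°, λ = 146.0685°: sin φ = 0.137873, cos φ = 0.990450, sin λ = 0.558201, cos λ = -0.829706.
ΔU = cos φ cos λ·ΔX + cos φ sin λ·ΔY + sin φ·ΔZ = (0.990450)(-0.829706)(442.4) + (0.990450)(0.558201)(51.7) + (0.137873)(-189.0) = -361.03 m.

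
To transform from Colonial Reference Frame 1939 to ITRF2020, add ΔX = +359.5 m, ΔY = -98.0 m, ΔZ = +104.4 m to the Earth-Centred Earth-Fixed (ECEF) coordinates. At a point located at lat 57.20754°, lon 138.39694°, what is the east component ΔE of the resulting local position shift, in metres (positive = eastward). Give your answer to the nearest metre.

ΔE = -165 m

At φ = 57.20754°, λ = 138.39694°: sin φ = 0.840638, cos φ = 0.541598, sin λ = 0.663966, cos λ = -0.747763.
ΔE = −sin λ·ΔX + cos λ·ΔY = −(0.663966)·(359.5) + (-0.747763)·(-98.0) = -165.42 m.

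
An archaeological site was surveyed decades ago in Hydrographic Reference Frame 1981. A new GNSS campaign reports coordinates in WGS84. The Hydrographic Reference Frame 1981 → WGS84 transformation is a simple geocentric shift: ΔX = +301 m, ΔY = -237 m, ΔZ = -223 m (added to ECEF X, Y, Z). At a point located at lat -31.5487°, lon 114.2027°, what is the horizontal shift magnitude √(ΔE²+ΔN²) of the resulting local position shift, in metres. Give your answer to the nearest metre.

At φ = -31.5487°, λ = 114.2027°: sin φ = -0.523223, cos φ = 0.852196, sin λ = 0.912101, cos λ = -0.409966.
ΔE = −sin λ·ΔX + cos λ·ΔY = −(0.912101)·(301) + (-0.409966)·(-237) = -177.38 m.
ΔN = −sin φ cos λ·ΔX − sin φ sin λ·ΔY + cos φ·ΔZ = −(-0.523223)(-0.409966)(301) − (-0.523223)(0.912101)(-237) + (0.852196)(-223) = -367.71 m.
Horizontal magnitude = √(ΔE² + ΔN²) = √((-177.38)² + (-367.71)²) = 408.26 m.

408 m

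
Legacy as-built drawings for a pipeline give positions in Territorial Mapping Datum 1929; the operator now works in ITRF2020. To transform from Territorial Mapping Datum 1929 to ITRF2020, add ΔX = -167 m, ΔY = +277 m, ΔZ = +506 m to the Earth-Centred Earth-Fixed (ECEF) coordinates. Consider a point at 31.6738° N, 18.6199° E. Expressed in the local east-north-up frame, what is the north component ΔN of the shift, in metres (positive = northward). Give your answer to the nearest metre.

At φ = 31.6738°, λ = 18.6199°: sin φ = 0.525083, cos φ = 0.851051, sin λ = 0.319288, cos λ = 0.947658.
ΔN = −sin φ cos λ·ΔX − sin φ sin λ·ΔY + cos φ·ΔZ = −(0.525083)(0.947658)(-167) − (0.525083)(0.319288)(277) + (0.851051)(506) = 467.29 m.

ΔN = 467 m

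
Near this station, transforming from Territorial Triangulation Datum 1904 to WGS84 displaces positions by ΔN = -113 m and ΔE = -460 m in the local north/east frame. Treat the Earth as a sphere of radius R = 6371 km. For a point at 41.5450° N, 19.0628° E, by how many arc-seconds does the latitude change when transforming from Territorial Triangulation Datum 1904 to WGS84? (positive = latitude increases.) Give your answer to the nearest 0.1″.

Δφ = -3.7″

On a sphere of radius R, 1 rad of latitude = R, so Δφ = ΔN / R = -113.0 / 6371000 = -1.7737e-05 rad = -3.658″.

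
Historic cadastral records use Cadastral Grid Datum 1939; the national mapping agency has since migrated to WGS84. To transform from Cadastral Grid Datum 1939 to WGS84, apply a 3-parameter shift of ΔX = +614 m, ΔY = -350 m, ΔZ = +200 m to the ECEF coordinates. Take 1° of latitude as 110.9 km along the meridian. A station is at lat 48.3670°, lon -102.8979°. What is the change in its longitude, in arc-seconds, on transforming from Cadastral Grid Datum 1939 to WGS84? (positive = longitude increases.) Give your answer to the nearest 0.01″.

Δλ = 33.06″

sin φ = 0.747416, cos φ = 0.664357, sin λ = -0.974769, cos λ = -0.223214.
East component: ΔE = −sin λ·ΔX + cos λ·ΔY = −(-0.974769)(614) + (-0.223214)(-350) = 676.63 m.
1° of latitude spans 110900 m; at latitude φ, 1° of longitude spans that × cos φ = 73677.2 m, so Δλ = 676.63 / 73677.2 × 3600 = 33.062″.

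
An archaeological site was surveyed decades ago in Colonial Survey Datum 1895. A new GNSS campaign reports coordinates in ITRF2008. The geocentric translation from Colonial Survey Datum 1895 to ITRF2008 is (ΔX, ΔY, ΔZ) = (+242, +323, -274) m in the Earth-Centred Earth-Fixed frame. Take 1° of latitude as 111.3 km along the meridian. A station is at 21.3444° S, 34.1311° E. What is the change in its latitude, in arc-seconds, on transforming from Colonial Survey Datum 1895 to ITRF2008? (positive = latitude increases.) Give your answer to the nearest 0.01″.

sin φ = -0.363973, cos φ = 0.931409, sin λ = 0.561088, cos λ = 0.827756.
North component: ΔN = −sin φ cos λ·ΔX − sin φ sin λ·ΔY + cos φ·ΔZ = −(-0.363973)(0.827756)(242) − (-0.363973)(0.561088)(323) + (0.931409)(-274) = -116.33 m.
1° of latitude spans 111300 m, so Δφ = -116.33 / 111300 × 3600 = -3.763″.

Δφ = -3.76″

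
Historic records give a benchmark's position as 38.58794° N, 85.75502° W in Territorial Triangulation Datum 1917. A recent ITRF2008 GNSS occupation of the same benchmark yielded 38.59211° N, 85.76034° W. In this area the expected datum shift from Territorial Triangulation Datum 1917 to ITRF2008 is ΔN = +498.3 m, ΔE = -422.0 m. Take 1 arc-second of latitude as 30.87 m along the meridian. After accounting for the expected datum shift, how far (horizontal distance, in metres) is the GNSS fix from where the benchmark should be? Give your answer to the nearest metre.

53 m

Observed coordinate differences: Δφ = +0.00417°, Δλ = -0.00532°.
Converting to metres (1° lat = 111132 m, cos φ = 0.781652): observed ΔN = 463.4 m, observed ΔE = -462.1 m.
Subtracting the expected shift leaves a residual of 463.4 − (498.3) = -34.9 m north and -462.1 − (-422.0) = -40.1 m east.
Residual distance = √((-34.9)² + (-40.1)²) = 53.2 m.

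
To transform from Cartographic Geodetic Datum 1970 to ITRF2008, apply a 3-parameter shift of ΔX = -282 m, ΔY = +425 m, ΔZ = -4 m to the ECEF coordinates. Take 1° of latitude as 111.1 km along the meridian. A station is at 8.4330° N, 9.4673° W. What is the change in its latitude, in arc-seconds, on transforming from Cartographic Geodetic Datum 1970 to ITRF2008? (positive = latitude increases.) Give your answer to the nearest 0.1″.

Δφ = 1.5″

sin φ = 0.146653, cos φ = 0.989188, sin λ = -0.164485, cos λ = 0.986380.
North component: ΔN = −sin φ cos λ·ΔX − sin φ sin λ·ΔY + cos φ·ΔZ = −(0.146653)(0.986380)(-282) − (0.146653)(-0.164485)(425) + (0.989188)(-4) = 47.09 m.
1° of latitude spans 111100 m, so Δφ = 47.09 / 111100 × 3600 = 1.526″.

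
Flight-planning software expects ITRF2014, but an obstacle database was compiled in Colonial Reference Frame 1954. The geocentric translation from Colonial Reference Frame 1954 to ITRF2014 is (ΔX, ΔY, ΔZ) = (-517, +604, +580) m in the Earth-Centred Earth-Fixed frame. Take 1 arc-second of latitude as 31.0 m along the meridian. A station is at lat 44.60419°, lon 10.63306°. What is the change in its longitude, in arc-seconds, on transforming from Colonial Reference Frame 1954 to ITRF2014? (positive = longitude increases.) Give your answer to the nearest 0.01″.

sin φ = 0.702205, cos φ = 0.711975, sin λ = 0.184518, cos λ = 0.982829.
East component: ΔE = −sin λ·ΔX + cos λ·ΔY = −(0.184518)(-517) + (0.982829)(604) = 689.02 m.
1° of latitude spans 3600 × 31.00 = 111600 m; at latitude φ, 1° of longitude spans that × cos φ = 79456.4 m, so Δλ = 689.02 / 79456.4 × 3600 = 31.218″.

Δλ = 31.22″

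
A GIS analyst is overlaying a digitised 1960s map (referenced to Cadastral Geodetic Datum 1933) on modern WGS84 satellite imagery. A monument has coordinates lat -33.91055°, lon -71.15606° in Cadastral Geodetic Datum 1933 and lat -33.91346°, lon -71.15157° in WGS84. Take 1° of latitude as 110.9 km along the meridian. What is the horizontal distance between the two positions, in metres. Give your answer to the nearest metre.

Δφ = -33.91346° − -33.91055° = -0.00291°; Δλ = -71.15157° − -71.15606° = +0.00449°.
ΔN = Δφ × 110900 = -322.7 m; ΔE = Δλ × 110900 × cos(-33.91055°) = +0.00449 × 110900 × 0.829910 = 413.2 m.
Distance = √(ΔE² + ΔN²) = √(413.2² + (-322.7)²) = 524.3 m.

524 m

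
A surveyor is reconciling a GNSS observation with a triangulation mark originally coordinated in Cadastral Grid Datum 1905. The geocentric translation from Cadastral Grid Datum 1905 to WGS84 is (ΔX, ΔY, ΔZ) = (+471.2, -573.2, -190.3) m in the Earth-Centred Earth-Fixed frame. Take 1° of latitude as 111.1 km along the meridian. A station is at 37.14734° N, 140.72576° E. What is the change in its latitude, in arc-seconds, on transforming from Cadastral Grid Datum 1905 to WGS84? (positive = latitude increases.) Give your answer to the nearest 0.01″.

sin φ = 0.603867, cos φ = 0.797085, sin λ = 0.633033, cos λ = -0.774125.
North component: ΔN = −sin φ cos λ·ΔX − sin φ sin λ·ΔY + cos φ·ΔZ = −(0.603867)(-0.774125)(471.2) − (0.603867)(0.633033)(-573.2) + (0.797085)(-190.3) = 287.70 m.
1° of latitude spans 111100 m, so Δφ = 287.70 / 111100 × 3600 = 9.322″.

Δφ = 9.32″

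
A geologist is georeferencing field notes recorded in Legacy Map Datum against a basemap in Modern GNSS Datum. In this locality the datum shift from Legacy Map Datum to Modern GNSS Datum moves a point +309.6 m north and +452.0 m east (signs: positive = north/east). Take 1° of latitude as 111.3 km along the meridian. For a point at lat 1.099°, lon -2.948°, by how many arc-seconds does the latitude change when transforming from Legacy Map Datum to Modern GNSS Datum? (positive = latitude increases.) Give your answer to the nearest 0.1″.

1° of latitude = 111.3 km, so Δφ = 309.6 / 111300 = 0.0027817° = 10.014″.

Δφ = 10.0″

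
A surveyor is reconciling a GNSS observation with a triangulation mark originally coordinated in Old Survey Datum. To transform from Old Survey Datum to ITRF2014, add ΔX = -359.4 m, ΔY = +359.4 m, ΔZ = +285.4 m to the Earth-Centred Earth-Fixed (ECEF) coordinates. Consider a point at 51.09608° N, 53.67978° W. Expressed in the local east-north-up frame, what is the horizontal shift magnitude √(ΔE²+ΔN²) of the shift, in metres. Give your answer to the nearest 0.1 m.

575.4 m

At φ = 51.09608°, λ = -53.67978°: sin φ = 0.778200, cos φ = 0.628016, sin λ = -0.805719, cos λ = 0.592298.
ΔE = −sin λ·ΔX + cos λ·ΔY = −(-0.805719)·(-359.4) + (0.592298)·(359.4) = -76.70 m.
ΔN = −sin φ cos λ·ΔX − sin φ sin λ·ΔY + cos φ·ΔZ = −(0.778200)(0.592298)(-359.4) − (0.778200)(-0.805719)(359.4) + (0.628016)(285.4) = 570.24 m.
Horizontal magnitude = √(ΔE² + ΔN²) = √((-76.70)² + 570.24²) = 575.38 m.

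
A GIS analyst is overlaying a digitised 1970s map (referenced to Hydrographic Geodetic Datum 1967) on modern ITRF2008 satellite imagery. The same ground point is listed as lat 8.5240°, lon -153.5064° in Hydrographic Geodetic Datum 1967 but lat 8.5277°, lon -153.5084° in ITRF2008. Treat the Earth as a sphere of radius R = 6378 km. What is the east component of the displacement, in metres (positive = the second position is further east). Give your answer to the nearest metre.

ΔE = -220 m

Δφ = 8.5277° − 8.5240° = +0.0037°; Δλ = -153.5084° − -153.5064° = -0.0020°.
1° along a meridian = πR/180 = 111317 m.
ΔN = Δφ × 111317 = 411.9 m; ΔE = Δλ × 111317 × cos(8.5240°) = -0.0020 × 111317 × 0.988954 = -220.2 m.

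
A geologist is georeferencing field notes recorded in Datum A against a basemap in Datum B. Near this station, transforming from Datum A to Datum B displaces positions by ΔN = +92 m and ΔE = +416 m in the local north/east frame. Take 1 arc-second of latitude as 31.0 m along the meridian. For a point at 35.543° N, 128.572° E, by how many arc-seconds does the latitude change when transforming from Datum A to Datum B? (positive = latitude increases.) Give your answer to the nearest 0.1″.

Δφ = 3.0″

1″ of latitude = 31.00 m, so Δφ = 92.0 / 31.00 = 2.968″.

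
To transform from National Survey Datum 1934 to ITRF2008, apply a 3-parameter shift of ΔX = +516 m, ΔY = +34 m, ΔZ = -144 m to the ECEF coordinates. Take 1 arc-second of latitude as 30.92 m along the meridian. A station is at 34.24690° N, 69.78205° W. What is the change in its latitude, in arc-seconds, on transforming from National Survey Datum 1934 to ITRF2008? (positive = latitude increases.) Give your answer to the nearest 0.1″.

sin φ = 0.562760, cos φ = 0.826620, sin λ = -0.938385, cos λ = 0.345592.
North component: ΔN = −sin φ cos λ·ΔX − sin φ sin λ·ΔY + cos φ·ΔZ = −(0.562760)(0.345592)(516) − (0.562760)(-0.938385)(34) + (0.826620)(-144) = -201.43 m.
1° of latitude spans 3600 × 30.92 = 111312 m, so Δφ = -201.43 / 111312 × 3600 = -6.515″.

Δφ = -6.5″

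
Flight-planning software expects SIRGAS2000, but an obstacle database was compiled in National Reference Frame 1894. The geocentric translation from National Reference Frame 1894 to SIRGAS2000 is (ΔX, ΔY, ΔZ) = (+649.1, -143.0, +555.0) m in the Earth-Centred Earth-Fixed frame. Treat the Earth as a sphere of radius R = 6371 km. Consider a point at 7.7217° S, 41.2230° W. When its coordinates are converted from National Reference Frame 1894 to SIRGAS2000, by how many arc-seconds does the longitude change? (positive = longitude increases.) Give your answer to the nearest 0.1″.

sin φ = -0.134361, cos φ = 0.990932, sin λ = -0.658991, cos λ = 0.752150.
East component: ΔE = −sin λ·ΔX + cos λ·ΔY = −(-0.658991)(649.1) + (0.752150)(-143.0) = 320.19 m.
1° of latitude spans πR/180 = 111195 m; at latitude φ, 1° of longitude spans that × cos φ = 110186.7 m, so Δλ = 320.19 / 110186.7 × 3600 = 10.461″.

Δλ = 10.5″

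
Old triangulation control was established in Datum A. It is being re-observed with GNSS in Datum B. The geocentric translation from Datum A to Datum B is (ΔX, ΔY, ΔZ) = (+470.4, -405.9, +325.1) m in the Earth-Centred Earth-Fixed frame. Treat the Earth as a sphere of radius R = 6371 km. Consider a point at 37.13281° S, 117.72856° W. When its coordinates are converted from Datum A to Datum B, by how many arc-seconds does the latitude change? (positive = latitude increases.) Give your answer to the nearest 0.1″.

Δφ = 11.1″

sin φ = -0.603665, cos φ = 0.797238, sin λ = -0.885162, cos λ = -0.465283.
North component: ΔN = −sin φ cos λ·ΔX − sin φ sin λ·ΔY + cos φ·ΔZ = −(-0.603665)(-0.465283)(470.4) − (-0.603665)(-0.885162)(-405.9) + (0.797238)(325.1) = 343.95 m.
1° of latitude spans πR/180 = 111195 m, so Δφ = 343.95 / 111195 × 3600 = 11.135″.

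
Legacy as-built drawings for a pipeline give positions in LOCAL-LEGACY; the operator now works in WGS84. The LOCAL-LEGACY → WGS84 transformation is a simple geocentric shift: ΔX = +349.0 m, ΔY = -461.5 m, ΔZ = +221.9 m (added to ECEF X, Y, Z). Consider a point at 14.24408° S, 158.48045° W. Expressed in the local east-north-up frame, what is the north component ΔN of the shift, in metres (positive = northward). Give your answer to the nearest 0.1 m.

ΔN = 176.8 m

At φ = -14.24408°, λ = -158.48045°: sin φ = -0.246053, cos φ = 0.969256, sin λ = -0.366819, cos λ = -0.930292.
ΔN = −sin φ cos λ·ΔX − sin φ sin λ·ΔY + cos φ·ΔZ = −(-0.246053)(-0.930292)(349.0) − (-0.246053)(-0.366819)(-461.5) + (0.969256)(221.9) = 176.84 m.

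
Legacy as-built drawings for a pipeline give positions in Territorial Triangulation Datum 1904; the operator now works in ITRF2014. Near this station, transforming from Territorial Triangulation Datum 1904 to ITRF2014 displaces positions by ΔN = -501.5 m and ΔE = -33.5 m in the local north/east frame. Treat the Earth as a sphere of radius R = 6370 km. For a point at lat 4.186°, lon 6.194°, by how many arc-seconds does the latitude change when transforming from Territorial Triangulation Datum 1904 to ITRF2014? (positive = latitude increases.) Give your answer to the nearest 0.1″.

Δφ = -16.2″

On a sphere of radius R, 1 rad of latitude = R, so Δφ = ΔN / R = -501.5 / 6370000 = -7.8728e-05 rad = -16.239″.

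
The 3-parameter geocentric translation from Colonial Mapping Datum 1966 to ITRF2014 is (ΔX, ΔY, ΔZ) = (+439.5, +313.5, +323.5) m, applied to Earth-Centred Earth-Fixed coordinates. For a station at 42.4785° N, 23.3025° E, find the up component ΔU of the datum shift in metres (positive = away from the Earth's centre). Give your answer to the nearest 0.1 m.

The local up (radial) axis is (cos φ cos λ, cos φ sin λ, sin φ), giving ΔU = 297.704 + 91.466 + 218.464 = 607.63 m.

ΔU = 607.6 m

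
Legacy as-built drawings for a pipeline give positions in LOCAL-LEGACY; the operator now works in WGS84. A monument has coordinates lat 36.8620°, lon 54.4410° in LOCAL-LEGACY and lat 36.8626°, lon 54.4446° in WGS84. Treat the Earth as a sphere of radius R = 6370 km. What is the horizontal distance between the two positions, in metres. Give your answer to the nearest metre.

327 m

Δφ = 36.8626° − 36.8620° = +0.0006°; Δλ = 54.4446° − 54.4410° = +0.0036°.
1° along a meridian = πR/180 = 111177 m.
ΔN = Δφ × 111177 = 66.7 m; ΔE = Δλ × 111177 × cos(36.8620°) = +0.0036 × 111177 × 0.800083 = 320.2 m.
Distance = √(ΔE² + ΔN²) = √(320.2² + 66.7²) = 327.1 m.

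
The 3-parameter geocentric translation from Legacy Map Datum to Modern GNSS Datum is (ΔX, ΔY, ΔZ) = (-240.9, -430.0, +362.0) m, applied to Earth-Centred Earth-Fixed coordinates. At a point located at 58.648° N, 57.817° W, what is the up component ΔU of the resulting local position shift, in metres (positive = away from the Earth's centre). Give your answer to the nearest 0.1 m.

At φ = 58.648°, λ = -57.817°: sin φ = 0.853987, cos φ = 0.520294, sin λ = -0.846351, cos λ = 0.532625.
ΔU = cos φ cos λ·ΔX + cos φ sin λ·ΔY + sin φ·ΔZ = (0.520294)(0.532625)(-240.9) + (0.520294)(-0.846351)(-430.0) + (0.853987)(362.0) = 431.74 m.

ΔU = 431.7 m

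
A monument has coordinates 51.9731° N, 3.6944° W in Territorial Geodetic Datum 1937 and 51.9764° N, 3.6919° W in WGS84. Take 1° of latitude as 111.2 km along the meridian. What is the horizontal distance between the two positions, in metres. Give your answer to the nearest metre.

Δφ = 51.9764° − 51.9731° = +0.0033°; Δλ = -3.6919° − -3.6944° = +0.0025°.
ΔN = Δφ × 111200 = 367.0 m; ΔE = Δλ × 111200 × cos(51.9731°) = +0.0025 × 111200 × 0.616031 = 171.3 m.
Distance = √(ΔE² + ΔN²) = √(171.3² + 367.0²) = 405.0 m.

405 m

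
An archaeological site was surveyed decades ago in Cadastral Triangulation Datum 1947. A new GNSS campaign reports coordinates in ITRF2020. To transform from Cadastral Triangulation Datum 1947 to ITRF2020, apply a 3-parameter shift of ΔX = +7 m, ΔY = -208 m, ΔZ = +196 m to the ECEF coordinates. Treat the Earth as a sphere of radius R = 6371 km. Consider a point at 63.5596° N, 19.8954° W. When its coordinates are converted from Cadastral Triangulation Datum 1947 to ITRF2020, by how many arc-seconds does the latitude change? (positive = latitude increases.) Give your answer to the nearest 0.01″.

sin φ = 0.895398, cos φ = 0.445267, sin λ = -0.340304, cos λ = 0.940315.
North component: ΔN = −sin φ cos λ·ΔX − sin φ sin λ·ΔY + cos φ·ΔZ = −(0.895398)(0.940315)(7) − (0.895398)(-0.340304)(-208) + (0.445267)(196) = 18.00 m.
1° of latitude spans πR/180 = 111195 m, so Δφ = 18.00 / 111195 × 3600 = 0.583″.

Δφ = 0.58″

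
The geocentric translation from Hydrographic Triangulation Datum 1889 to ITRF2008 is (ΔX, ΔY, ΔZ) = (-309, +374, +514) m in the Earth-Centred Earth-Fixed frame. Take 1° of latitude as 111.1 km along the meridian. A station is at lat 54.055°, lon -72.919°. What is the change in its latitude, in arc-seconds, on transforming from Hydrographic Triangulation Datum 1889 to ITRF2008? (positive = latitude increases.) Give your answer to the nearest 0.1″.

sin φ = 0.809581, cos φ = 0.587008, sin λ = -0.955890, cos λ = 0.293723.
North component: ΔN = −sin φ cos λ·ΔX − sin φ sin λ·ΔY + cos φ·ΔZ = −(0.809581)(0.293723)(-309) − (0.809581)(-0.955890)(374) + (0.587008)(514) = 664.63 m.
1° of latitude spans 111100 m, so Δφ = 664.63 / 111100 × 3600 = 21.536″.

Δφ = 21.5″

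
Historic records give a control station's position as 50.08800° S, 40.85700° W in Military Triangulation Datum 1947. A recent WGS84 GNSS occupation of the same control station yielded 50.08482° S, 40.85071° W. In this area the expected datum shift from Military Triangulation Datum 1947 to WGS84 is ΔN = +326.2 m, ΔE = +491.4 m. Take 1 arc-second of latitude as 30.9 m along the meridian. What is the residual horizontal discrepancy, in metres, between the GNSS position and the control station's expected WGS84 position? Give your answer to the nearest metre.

Observed coordinate differences: Δφ = +0.00318°, Δλ = +0.00629°.
Converting to metres (1° lat = 111240 m, cos φ = 0.641610): observed ΔN = 353.7 m, observed ΔE = 448.9 m.
Subtracting the expected shift leaves a residual of 353.7 − (326.2) = 27.5 m north and 448.9 − (491.4) = -42.5 m east.
Residual distance = √(27.5² + (-42.5)²) = 50.6 m.

51 m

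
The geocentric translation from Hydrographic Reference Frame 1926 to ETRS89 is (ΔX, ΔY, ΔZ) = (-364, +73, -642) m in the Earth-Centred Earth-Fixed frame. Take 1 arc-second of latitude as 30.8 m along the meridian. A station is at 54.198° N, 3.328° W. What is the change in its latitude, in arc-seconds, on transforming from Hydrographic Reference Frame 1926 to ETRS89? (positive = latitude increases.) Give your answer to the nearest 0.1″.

Δφ = -2.5″

sin φ = 0.811043, cos φ = 0.584986, sin λ = -0.058052, cos λ = 0.998314.
North component: ΔN = −sin φ cos λ·ΔX − sin φ sin λ·ΔY + cos φ·ΔZ = −(0.811043)(0.998314)(-364) − (0.811043)(-0.058052)(73) + (0.584986)(-642) = -77.40 m.
1° of latitude spans 3600 × 30.80 = 110880 m, so Δφ = -77.40 / 110880 × 3600 = -2.513″.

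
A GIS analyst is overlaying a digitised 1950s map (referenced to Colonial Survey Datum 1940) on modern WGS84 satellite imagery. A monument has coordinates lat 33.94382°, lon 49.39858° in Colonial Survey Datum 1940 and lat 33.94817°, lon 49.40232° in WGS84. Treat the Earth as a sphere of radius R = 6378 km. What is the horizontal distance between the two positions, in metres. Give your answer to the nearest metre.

Δφ = 33.94817° − 33.94382° = +0.00435°; Δλ = 49.40232° − 49.39858° = +0.00374°.
1° along a meridian = πR/180 = 111317 m.
ΔN = Δφ × 111317 = 484.2 m; ΔE = Δλ × 111317 × cos(33.94382°) = +0.00374 × 111317 × 0.829585 = 345.4 m.
Distance = √(ΔE² + ΔN²) = √(345.4² + 484.2²) = 594.8 m.

595 m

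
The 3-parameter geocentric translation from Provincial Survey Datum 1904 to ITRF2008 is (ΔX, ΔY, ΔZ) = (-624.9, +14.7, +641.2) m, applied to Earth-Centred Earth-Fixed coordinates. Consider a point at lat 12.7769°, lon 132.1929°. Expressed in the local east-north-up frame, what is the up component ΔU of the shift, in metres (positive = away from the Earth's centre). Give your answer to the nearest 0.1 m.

ΔU = 561.7 m

The local up (radial) axis is (cos φ cos λ, cos φ sin λ, sin φ), giving ΔU = 409.308 + 10.621 + 141.805 = 561.73 m.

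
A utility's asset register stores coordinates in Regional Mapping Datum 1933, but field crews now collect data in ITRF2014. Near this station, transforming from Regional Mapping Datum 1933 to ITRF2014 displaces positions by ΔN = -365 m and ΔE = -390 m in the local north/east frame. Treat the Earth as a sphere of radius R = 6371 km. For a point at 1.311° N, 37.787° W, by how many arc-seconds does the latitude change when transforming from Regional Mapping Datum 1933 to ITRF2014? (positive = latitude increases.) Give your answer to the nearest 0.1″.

Δφ = -11.8″

On a sphere of radius R, 1 rad of latitude = R, so Δφ = ΔN / R = -365.0 / 6371000 = -5.7291e-05 rad = -11.817″.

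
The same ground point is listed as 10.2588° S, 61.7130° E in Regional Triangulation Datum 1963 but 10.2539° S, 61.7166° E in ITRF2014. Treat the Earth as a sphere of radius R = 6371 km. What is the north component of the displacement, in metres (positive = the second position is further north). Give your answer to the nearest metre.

ΔN = 545 m

Δφ = -10.2539° − -10.2588° = +0.0049°; Δλ = 61.7166° − 61.7130° = +0.0036°.
1° along a meridian = πR/180 = 111195 m.
ΔN = Δφ × 111195 = 544.9 m; ΔE = Δλ × 111195 × cos(-10.2588°) = +0.0036 × 111195 × 0.984013 = 393.9 m.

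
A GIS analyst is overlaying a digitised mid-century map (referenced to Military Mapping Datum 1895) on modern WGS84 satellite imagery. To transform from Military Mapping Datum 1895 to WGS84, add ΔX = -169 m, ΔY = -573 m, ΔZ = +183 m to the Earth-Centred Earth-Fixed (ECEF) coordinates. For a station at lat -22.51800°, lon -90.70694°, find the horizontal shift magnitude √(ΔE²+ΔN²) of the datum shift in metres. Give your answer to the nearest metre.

The local east axis at (φ, λ) is (−sin λ, cos λ, 0), so ΔE = −sin(-90.70694°)·(-169) + cos(-90.70694°)·(-573) = -161.92 m.
The local north axis is (−sin φ cos λ, −sin φ sin λ, cos φ), giving ΔN = 0.799 + 219.427 + 169.048 = 389.27 m.
Horizontal magnitude = √(ΔE² + ΔN²) = √((-161.92)² + 389.27²) = 421.61 m.

422 m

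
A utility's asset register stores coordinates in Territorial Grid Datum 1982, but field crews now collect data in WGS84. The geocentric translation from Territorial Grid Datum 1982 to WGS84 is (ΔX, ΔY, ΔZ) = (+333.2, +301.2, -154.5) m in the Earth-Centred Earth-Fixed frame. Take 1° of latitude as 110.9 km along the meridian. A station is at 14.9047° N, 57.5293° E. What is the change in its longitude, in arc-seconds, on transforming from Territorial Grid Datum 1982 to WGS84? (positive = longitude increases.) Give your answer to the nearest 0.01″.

sin φ = 0.257212, cos φ = 0.966355, sin λ = 0.843666, cos λ = 0.536868.
East component: ΔE = −sin λ·ΔX + cos λ·ΔY = −(0.843666)(333.2) + (0.536868)(301.2) = -119.40 m.
1° of latitude spans 110900 m; at latitude φ, 1° of longitude spans that × cos φ = 107168.8 m, so Δλ = -119.40 / 107168.8 × 3600 = -4.011″.

Δλ = -4.01″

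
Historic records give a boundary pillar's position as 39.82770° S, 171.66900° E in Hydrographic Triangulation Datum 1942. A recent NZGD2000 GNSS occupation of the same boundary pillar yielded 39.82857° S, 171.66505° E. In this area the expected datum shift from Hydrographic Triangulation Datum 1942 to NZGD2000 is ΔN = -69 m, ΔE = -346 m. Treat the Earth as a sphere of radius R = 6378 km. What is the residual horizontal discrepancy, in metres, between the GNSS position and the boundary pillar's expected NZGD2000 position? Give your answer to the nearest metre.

29 m

Observed coordinate differences: Δφ = -0.00087°, Δλ = -0.00395°.
Converting to metres (1° lat = 111317 m, cos φ = 0.767974): observed ΔN = -96.8 m, observed ΔE = -337.7 m.
Subtracting the expected shift leaves a residual of -96.8 − (-69) = -27.8 m north and -337.7 − (-346) = 8.3 m east.
Residual distance = √((-27.8)² + 8.3²) = 29.1 m.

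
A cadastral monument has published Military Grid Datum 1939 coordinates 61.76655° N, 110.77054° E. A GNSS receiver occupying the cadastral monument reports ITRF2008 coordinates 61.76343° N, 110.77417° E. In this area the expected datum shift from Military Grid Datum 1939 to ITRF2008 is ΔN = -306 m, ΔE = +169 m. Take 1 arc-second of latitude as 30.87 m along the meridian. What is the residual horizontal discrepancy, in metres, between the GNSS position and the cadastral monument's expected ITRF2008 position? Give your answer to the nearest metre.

46 m

Observed coordinate differences: Δφ = -0.00312°, Δλ = +0.00363°.
Converting to metres (1° lat = 111132 m, cos φ = 0.473065): observed ΔN = -346.7 m, observed ΔE = 190.8 m.
Subtracting the expected shift leaves a residual of -346.7 − (-306) = -40.7 m north and 190.8 − (169) = 21.8 m east.
Residual distance = √((-40.7)² + 21.8²) = 46.2 m.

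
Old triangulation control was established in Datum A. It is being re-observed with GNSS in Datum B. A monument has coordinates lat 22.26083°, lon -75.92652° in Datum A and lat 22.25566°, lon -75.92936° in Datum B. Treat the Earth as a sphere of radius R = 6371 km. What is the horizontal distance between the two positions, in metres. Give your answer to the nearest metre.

645 m

Δφ = 22.25566° − 22.26083° = -0.00517°; Δλ = -75.92936° − -75.92652° = -0.00284°.
1° along a meridian = πR/180 = 111195 m.
ΔN = Δφ × 111195 = -574.9 m; ΔE = Δλ × 111195 × cos(22.26083°) = -0.00284 × 111195 × 0.925469 = -292.3 m.
Distance = √(ΔE² + ΔN²) = √((-292.3)² + (-574.9)²) = 644.9 m.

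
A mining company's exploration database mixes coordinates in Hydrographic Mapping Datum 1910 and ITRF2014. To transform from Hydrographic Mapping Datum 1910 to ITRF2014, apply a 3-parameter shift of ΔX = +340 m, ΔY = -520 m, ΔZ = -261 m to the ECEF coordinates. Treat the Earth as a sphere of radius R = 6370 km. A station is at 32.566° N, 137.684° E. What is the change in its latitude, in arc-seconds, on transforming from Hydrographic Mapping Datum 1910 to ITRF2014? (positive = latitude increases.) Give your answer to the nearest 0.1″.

sin φ = 0.538271, cos φ = 0.842772, sin λ = 0.673219, cos λ = -0.739443.
North component: ΔN = −sin φ cos λ·ΔX − sin φ sin λ·ΔY + cos φ·ΔZ = −(0.538271)(-0.739443)(340) − (0.538271)(0.673219)(-520) + (0.842772)(-261) = 103.80 m.
1° of latitude spans πR/180 = 111177 m, so Δφ = 103.80 / 111177 × 3600 = 3.361″.

Δφ = 3.4″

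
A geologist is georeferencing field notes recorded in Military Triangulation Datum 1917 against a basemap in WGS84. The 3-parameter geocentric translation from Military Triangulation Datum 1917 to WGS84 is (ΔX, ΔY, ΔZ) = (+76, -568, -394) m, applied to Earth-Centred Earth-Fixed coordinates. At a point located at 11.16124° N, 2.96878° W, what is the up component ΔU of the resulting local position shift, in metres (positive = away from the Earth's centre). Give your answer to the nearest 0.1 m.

ΔU = 27.1 m

At φ = 11.16124°, λ = -2.96878°: sin φ = 0.193571, cos φ = 0.981086, sin λ = -0.051792, cos λ = 0.998658.
ΔU = cos φ cos λ·ΔX + cos φ sin λ·ΔY + sin φ·ΔZ = (0.981086)(0.998658)(76) + (0.981086)(-0.051792)(-568) + (0.193571)(-394) = 27.06 m.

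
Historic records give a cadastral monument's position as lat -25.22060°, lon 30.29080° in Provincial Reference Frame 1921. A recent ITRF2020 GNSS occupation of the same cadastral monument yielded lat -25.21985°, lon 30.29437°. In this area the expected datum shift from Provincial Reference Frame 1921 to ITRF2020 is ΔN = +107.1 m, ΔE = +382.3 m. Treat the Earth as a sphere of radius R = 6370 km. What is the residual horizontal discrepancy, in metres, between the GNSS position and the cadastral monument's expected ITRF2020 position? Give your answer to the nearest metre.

Observed coordinate differences: Δφ = +0.00075°, Δλ = +0.00357°.
Converting to metres (1° lat = 111177 m, cos φ = 0.904674): observed ΔN = 83.4 m, observed ΔE = 359.1 m.
Subtracting the expected shift leaves a residual of 83.4 − (107.1) = -23.7 m north and 359.1 − (382.3) = -23.2 m east.
Residual distance = √((-23.7)² + (-23.2)²) = 33.2 m.

33 m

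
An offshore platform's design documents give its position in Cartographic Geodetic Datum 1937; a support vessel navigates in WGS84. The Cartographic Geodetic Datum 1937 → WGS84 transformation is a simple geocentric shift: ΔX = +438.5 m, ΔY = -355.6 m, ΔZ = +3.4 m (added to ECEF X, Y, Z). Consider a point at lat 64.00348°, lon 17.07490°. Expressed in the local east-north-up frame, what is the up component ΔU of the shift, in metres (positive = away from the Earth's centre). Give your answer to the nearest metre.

ΔU = 141 m

At φ = 64.00348°, λ = 17.07490°: sin φ = 0.898821, cos φ = 0.438317, sin λ = 0.293622, cos λ = 0.955922.
ΔU = cos φ cos λ·ΔX + cos φ sin λ·ΔY + sin φ·ΔZ = (0.438317)(0.955922)(438.5) + (0.438317)(0.293622)(-355.6) + (0.898821)(3.4) = 141.02 m.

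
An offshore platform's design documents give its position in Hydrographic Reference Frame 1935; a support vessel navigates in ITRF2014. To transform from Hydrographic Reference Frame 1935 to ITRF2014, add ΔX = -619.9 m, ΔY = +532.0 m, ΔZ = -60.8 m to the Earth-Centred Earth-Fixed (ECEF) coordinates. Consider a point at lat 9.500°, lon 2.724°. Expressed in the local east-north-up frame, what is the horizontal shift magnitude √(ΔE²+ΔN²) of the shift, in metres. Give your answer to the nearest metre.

562 m

The local east axis at (φ, λ) is (−sin λ, cos λ, 0), so ΔE = −sin(2.724°)·(-619.9) + cos(2.724°)·532.0 = 560.86 m.
The local north axis is (−sin φ cos λ, −sin φ sin λ, cos φ), giving ΔN = 102.197 − 4.173 − 59.966 = 38.06 m.
Horizontal magnitude = √(ΔE² + ΔN²) = √(560.86² + 38.06²) = 562.15 m.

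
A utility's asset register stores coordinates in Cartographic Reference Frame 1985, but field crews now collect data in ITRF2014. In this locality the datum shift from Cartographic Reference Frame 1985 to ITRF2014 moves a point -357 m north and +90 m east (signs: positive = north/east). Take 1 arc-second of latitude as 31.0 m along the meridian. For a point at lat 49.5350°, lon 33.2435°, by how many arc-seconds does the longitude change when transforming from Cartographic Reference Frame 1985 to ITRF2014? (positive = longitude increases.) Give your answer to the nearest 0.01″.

At latitude 49.5350°, cos φ = 0.648983.
1″ of longitude at this latitude = 31.00 × cos φ = 20.1185 m, so Δλ = 90.0 / 20.1185 = 4.473″.

Δλ = 4.47″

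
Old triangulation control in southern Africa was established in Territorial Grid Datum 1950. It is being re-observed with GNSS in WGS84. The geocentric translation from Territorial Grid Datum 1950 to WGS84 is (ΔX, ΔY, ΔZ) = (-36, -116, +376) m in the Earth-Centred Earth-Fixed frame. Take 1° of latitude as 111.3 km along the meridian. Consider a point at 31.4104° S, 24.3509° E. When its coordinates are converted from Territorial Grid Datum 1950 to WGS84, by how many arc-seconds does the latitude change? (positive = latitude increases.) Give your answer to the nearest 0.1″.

Δφ = 9.0″

sin φ = -0.521165, cos φ = 0.853456, sin λ = 0.412324, cos λ = 0.911037.
North component: ΔN = −sin φ cos λ·ΔX − sin φ sin λ·ΔY + cos φ·ΔZ = −(-0.521165)(0.911037)(-36) − (-0.521165)(0.412324)(-116) + (0.853456)(376) = 278.88 m.
1° of latitude spans 111300 m, so Δφ = 278.88 / 111300 × 3600 = 9.020″.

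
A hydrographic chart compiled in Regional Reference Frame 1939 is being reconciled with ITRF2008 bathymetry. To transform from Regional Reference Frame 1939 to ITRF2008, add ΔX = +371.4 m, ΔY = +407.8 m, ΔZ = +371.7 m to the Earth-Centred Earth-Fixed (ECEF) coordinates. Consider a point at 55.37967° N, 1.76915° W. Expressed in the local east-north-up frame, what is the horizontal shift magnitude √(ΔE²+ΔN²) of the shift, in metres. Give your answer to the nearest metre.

The local east axis at (φ, λ) is (−sin λ, cos λ, 0), so ΔE = −sin(-1.76915°)·371.4 + cos(-1.76915°)·407.8 = 419.07 m.
The local north axis is (−sin φ cos λ, −sin φ sin λ, cos φ), giving ΔN = -305.492 + 10.361 + 211.176 = -83.96 m.
Horizontal magnitude = √(ΔE² + ΔN²) = √(419.07² + (-83.96)²) = 427.40 m.

427 m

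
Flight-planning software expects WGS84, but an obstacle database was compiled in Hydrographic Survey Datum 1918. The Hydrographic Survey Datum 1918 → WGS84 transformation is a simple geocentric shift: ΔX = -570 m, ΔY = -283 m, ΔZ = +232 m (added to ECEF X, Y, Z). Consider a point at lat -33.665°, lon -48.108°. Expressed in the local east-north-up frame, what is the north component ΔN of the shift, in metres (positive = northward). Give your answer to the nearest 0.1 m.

ΔN = 98.9 m

At φ = -33.665°, λ = -48.108°: sin φ = -0.554336, cos φ = 0.832293, sin λ = -0.744405, cos λ = 0.667729.
ΔN = −sin φ cos λ·ΔX − sin φ sin λ·ΔY + cos φ·ΔZ = −(-0.554336)(0.667729)(-570) − (-0.554336)(-0.744405)(-283) + (0.832293)(232) = 98.89 m.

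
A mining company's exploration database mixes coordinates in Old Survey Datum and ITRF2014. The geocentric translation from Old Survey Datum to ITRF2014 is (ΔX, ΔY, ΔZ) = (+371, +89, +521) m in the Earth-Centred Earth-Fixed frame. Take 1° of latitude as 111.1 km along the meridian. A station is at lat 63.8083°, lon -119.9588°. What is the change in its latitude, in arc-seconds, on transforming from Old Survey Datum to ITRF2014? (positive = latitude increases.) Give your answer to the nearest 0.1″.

sin φ = 0.897322, cos φ = 0.441376, sin λ = -0.866385, cos λ = -0.499377.
North component: ΔN = −sin φ cos λ·ΔX − sin φ sin λ·ΔY + cos φ·ΔZ = −(0.897322)(-0.499377)(371) − (0.897322)(-0.866385)(89) + (0.441376)(521) = 465.39 m.
1° of latitude spans 111100 m, so Δφ = 465.39 / 111100 × 3600 = 15.080″.

Δφ = 15.1″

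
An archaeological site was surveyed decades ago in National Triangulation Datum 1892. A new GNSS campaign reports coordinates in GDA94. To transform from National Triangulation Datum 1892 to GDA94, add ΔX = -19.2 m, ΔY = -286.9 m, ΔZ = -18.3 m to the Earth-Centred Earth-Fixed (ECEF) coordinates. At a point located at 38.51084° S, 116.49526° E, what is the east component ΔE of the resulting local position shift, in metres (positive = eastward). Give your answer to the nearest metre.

ΔE = 145 m

At φ = -38.51084°, λ = 116.49526°: sin φ = -0.622663, cos φ = 0.782490, sin λ = 0.894971, cos λ = -0.446124.
ΔE = −sin λ·ΔX + cos λ·ΔY = −(0.894971)·(-19.2) + (-0.446124)·(-286.9) = 145.18 m.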